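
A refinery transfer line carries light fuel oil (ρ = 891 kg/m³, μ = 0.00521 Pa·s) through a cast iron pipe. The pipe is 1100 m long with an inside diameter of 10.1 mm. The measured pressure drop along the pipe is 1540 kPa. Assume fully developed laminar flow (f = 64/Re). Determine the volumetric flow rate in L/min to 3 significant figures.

Q ≈ 4.12 L/min

For laminar flow, f = 64/Re with Re = ρVD/μ, so Darcy-Weisbach reduces to ΔP = 32μLV/D². Solving for V: V = ΔP·D²/(32μL) = 1.54e+06·(0.0101)²/(32·0.00521·1100) = 0.8566 m/s.
Check: Re = ρVD/μ = 891·0.8566·0.0101/0.00521 = 1480 < 2300, so the laminar assumption holds.
Q = V·A = 0.8566·(π/4·0.0101²) = 6.863e-05 m³/s = 4.12 L/min.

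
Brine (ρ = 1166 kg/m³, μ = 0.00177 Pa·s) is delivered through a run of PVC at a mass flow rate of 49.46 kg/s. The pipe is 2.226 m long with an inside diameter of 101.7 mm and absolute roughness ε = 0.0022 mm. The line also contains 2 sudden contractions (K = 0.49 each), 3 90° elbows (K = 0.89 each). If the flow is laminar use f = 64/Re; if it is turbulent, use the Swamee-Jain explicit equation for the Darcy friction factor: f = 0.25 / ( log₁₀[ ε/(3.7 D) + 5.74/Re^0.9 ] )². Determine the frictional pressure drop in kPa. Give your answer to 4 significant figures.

ΔP ≈ 62.98 kPa

A = πD²/4 = π(0.1017)²/4 = 0.008123 m²; mean velocity V = ṁ/(ρA) = 49.46/(1166 · 0.008123) = 5.222 m/s.
Reynolds number Re = ρVD/μ = 1166 · 5.222 · 0.1017 / 0.00177 = 3.498e+05.
Re > 4000 → turbulent. Relative roughness ε/D = 2.2e-06/0.1017 = 2.16e-05. Swamee-Jain: f = 0.25/(log₁₀[2.16e-05/3.7 + 5.74/3.498e+05^0.9])² = 0.25/(log₁₀[5.85e-06 + 5.88e-05])² = 0.25/(-4.189)² = 0.01424.
Total minor-loss coefficient ΣK = 2·0.49 + 3·0.89 = 3.65.
ΔP = [f·L/D + ΣK]·(ρV²/2) = [0.01424·2.226/0.1017 + 3.65]·(1166·5.222²/2) = [0.3118 + 3.65]·1.59e+04 = 6.298e+04 Pa.
ΔP = 6.298e+04 Pa = 62.98 kPa.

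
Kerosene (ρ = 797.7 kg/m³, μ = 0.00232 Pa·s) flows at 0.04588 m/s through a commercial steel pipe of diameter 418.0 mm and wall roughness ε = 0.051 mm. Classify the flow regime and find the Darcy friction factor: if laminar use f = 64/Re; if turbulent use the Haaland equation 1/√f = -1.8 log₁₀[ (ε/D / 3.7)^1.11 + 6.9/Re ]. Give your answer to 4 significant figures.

Re = ρVD/μ = 797.7·0.04588·0.418/0.00232 = 6594.
Re > 4000 → turbulent. ε/D = 5.1e-05/0.418 = 0.000122; Haaland: 1/√f = -1.8 log₁₀[1.06e-05 + 0.00105] = 5.357, so f = 0.03485.

f ≈ 0.03485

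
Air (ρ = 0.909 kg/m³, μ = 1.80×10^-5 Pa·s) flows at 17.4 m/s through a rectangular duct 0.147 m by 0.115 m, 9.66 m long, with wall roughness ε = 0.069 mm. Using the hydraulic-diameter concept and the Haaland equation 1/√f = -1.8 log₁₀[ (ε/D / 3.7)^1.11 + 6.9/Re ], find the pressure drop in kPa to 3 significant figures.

ΔP ≈ 0.205 kPa

Hydraulic diameter D_h = 4A/P = 4·(0.147·0.115)/(2·(0.147+0.115)) = 0.06762/0.524 = 0.129 m.
Re = ρVD_h/μ = 0.909·17.4·0.129/1.8e-05 = 1.134e+05.
ε/D_h = 6.9e-05/0.129 = 0.000535; Haaland gives 1/√f = -1.8 log₁₀[5.46e-05+6.09e-05] = 7.087, so f = 0.01991.
ΔP = f(L/D_h)(ρV²/2) = 0.01991·9.66/0.129·137.6 = 205.1 Pa.
ΔP = 0.205 kPa.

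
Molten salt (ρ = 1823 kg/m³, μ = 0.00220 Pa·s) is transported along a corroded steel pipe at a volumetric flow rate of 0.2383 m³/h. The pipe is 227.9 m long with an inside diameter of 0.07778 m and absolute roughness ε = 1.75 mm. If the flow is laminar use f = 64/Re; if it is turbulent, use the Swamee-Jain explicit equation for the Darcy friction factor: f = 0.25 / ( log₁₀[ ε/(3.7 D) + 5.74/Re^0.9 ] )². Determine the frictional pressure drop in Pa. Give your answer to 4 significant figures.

ΔP ≈ 36.95 Pa

Q = 0.2383 m³/h = 0.2383/3600 = 6.619e-05 m³/s.
Cross-sectional area A = πD²/4 = π(0.07778)²/4 = 0.004751 m²; mean velocity V = Q/A = 6.619e-05/0.004751 = 0.01393 m/s.
Reynolds number Re = ρVD/μ = 1823 · 0.01393 · 0.07778 / 0.0022 = 897.9.
Re < 2300 → laminar flow, so f = 64/Re = 64/897.9 = 0.07128 (the turbulent correlation is not needed).
Darcy-Weisbach: ΔP = f(L/D)(ρV²/2) = 0.07128·(227.9/0.07778)·(1823·0.01393²/2) = 0.07128·2930·0.1769 = 36.95 Pa.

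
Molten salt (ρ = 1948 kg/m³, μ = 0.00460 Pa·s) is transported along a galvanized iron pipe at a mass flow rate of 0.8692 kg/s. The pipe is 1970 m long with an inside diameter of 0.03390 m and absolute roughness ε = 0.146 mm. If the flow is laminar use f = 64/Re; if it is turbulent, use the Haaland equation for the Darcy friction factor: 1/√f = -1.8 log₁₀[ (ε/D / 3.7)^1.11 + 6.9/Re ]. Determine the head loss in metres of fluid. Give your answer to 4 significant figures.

A = πD²/4 = π(0.0339)²/4 = 0.0009026 m²; mean velocity V = ṁ/(ρA) = 0.8692/(1948 · 0.0009026) = 0.4944 m/s.
Reynolds number Re = ρVD/μ = 1948 · 0.4944 · 0.0339 / 0.0046 = 7097.
Re > 4000 → turbulent. Relative roughness ε/D = 0.000146/0.0339 = 0.00431. Haaland: 1/√f = -1.8 log₁₀[(0.00431/3.7)^1.11 + 6.9/7097] = -1.8 log₁₀[0.000554 + 0.000972] = 5.07, so f = 0.03891.
Darcy-Weisbach: ΔP = f(L/D)(ρV²/2) = 0.03891·(1970/0.0339)·(1948·0.4944²/2) = 0.03891·5.811e+04·238 = 5.382e+05 Pa.
Head loss h_f = ΔP/(ρg) = 5.382e+05/(1948·9.81) = 28.16 m.

h_f ≈ 28.16 m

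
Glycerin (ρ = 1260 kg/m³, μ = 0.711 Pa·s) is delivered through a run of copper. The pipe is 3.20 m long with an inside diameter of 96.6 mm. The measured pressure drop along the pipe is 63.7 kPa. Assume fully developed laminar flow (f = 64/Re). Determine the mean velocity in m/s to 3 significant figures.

For laminar flow, f = 64/Re with Re = ρVD/μ, so Darcy-Weisbach reduces to ΔP = 32μLV/D². Solving for V: V = ΔP·D²/(32μL) = 6.37e+04·(0.0966)²/(32·0.711·3.2) = 8.164 m/s.
Check: Re = ρVD/μ = 1260·8.164·0.0966/0.711 = 1398 < 2300, so the laminar assumption holds.

V ≈ 8.16 m/s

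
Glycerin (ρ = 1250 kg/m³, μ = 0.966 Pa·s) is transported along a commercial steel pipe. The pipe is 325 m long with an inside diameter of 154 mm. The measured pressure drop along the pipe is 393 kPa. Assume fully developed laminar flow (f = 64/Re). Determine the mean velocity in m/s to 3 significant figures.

For laminar flow, f = 64/Re with Re = ρVD/μ, so Darcy-Weisbach reduces to ΔP = 32μLV/D². Solving for V: V = ΔP·D²/(32μL) = 3.93e+05·(0.154)²/(32·0.966·325) = 0.9277 m/s.
Check: Re = ρVD/μ = 1250·0.9277·0.154/0.966 = 184.9 < 2300, so the laminar assumption holds.

V ≈ 0.928 m/s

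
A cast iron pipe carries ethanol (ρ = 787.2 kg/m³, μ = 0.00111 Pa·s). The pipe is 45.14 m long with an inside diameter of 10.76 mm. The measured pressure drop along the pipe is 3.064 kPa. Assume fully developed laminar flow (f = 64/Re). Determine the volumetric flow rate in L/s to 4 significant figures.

For laminar flow, f = 64/Re with Re = ρVD/μ, so Darcy-Weisbach reduces to ΔP = 32μLV/D². Solving for V: V = ΔP·D²/(32μL) = 3064·(0.01076)²/(32·0.00111·45.14) = 0.2212 m/s.
Check: Re = ρVD/μ = 787.2·0.2212·0.01076/0.00111 = 1688 < 2300, so the laminar assumption holds.
Q = V·A = 0.2212·(π/4·0.01076²) = 2.012e-05 m³/s = 0.02012 L/s.

Q ≈ 0.02012 L/s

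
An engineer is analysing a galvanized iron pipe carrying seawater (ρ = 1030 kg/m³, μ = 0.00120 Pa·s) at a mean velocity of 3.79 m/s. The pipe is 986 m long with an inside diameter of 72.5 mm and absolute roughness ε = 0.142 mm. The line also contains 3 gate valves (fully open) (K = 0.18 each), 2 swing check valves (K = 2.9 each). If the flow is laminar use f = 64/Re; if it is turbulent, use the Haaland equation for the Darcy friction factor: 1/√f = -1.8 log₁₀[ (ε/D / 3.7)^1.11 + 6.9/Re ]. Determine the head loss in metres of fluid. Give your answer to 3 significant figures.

h_f ≈ 244 m

Reynolds number Re = ρVD/μ = 1030 · 3.79 · 0.0725 / 0.0012 = 2.358e+05.
Re > 4000 → turbulent. Relative roughness ε/D = 0.000142/0.0725 = 0.00196. Haaland: 1/√f = -1.8 log₁₀[(0.00196/3.7)^1.11 + 6.9/2.358e+05] = -1.8 log₁₀[0.000231 + 2.93e-05] = 6.453, so f = 0.02402.
Total minor-loss coefficient ΣK = 3·0.18 + 2·2.9 = 6.34.
ΔP = [f·L/D + ΣK]·(ρV²/2) = [0.02402·986/0.0725 + 6.34]·(1030·3.79²/2) = [326.6 + 6.34]·7398 = 2.463e+06 Pa.
Head loss h_f = ΔP/(ρg) = 2.463e+06/(1030·9.81) = 244 m.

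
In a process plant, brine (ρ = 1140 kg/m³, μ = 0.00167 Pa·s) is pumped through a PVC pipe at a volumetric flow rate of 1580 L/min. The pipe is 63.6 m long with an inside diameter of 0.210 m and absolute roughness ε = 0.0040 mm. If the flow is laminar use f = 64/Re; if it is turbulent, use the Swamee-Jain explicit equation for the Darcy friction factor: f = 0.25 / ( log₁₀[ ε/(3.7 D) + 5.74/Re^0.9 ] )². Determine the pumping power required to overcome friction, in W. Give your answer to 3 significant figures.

P ≈ 46.4 W

Q = 1580 L/min = 1580/60000 = 0.02633 m³/s.
Cross-sectional area A = πD²/4 = π(0.21)²/4 = 0.03464 m²; mean velocity V = Q/A = 0.02633/0.03464 = 0.7603 m/s.
Reynolds number Re = ρVD/μ = 1140 · 0.7603 · 0.21 / 0.00167 = 1.09e+05.
Re > 4000 → turbulent. Relative roughness ε/D = 4e-06/0.21 = 1.9e-05. Swamee-Jain: f = 0.25/(log₁₀[1.9e-05/3.7 + 5.74/1.09e+05^0.9])² = 0.25/(log₁₀[5.15e-06 + 0.000168])² = 0.25/(-3.762)² = 0.01767.
Darcy-Weisbach: ΔP = f(L/D)(ρV²/2) = 0.01767·(63.6/0.21)·(1140·0.7603²/2) = 0.01767·302.9·329.5 = 1763 Pa.
Pumping power P = QΔP = 0.02633·1763 = 46.43 W = 46.4 W.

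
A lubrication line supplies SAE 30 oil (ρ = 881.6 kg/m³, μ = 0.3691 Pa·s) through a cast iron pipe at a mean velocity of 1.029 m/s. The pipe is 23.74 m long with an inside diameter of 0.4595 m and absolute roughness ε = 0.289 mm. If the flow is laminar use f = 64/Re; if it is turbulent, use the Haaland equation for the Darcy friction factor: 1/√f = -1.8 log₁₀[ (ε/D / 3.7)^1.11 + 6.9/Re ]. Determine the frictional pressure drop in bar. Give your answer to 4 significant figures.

ΔP ≈ 0.01367 bar

Reynolds number Re = ρVD/μ = 881.6 · 1.029 · 0.4595 / 0.369 = 1129.
Re < 2300 → laminar flow, so f = 64/Re = 64/1129 = 0.05667 (the turbulent correlation is not needed).
Darcy-Weisbach: ΔP = f(L/D)(ρV²/2) = 0.05667·(23.74/0.4595)·(881.6·1.029²/2) = 0.05667·51.66·466.7 = 1367 Pa.
ΔP = 1367 Pa = 0.01367 bar.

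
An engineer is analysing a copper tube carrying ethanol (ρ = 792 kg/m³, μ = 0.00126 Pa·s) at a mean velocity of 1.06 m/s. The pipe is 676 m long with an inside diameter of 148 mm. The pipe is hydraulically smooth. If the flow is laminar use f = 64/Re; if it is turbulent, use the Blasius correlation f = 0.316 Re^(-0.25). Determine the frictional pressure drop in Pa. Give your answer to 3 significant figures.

ΔP ≈ 36200 Pa

Reynolds number Re = ρVD/μ = 792 · 1.06 · 0.148 / 0.00126 = 9.861e+04.
Re > 4000 → turbulent. Smooth-pipe (Blasius): f = 0.316 Re^(-0.25) = 0.316/(9.861e+04)^0.25 = 0.01783.
Darcy-Weisbach: ΔP = f(L/D)(ρV²/2) = 0.01783·(676/0.148)·(792·1.06²/2) = 0.01783·4568·444.9 = 3.624e+04 Pa.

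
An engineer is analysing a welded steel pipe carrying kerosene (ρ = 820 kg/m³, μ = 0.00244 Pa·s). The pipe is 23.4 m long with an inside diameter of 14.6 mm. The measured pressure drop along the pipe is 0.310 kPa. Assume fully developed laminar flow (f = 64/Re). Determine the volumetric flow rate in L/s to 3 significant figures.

Q ≈ 0.00605 L/s

For laminar flow, f = 64/Re with Re = ρVD/μ, so Darcy-Weisbach reduces to ΔP = 32μLV/D². Solving for V: V = ΔP·D²/(32μL) = 310·(0.0146)²/(32·0.00244·23.4) = 0.03617 m/s.
Check: Re = ρVD/μ = 820·0.03617·0.0146/0.00244 = 177.5 < 2300, so the laminar assumption holds.
Q = V·A = 0.03617·(π/4·0.0146²) = 6.055e-06 m³/s = 0.00605 L/s.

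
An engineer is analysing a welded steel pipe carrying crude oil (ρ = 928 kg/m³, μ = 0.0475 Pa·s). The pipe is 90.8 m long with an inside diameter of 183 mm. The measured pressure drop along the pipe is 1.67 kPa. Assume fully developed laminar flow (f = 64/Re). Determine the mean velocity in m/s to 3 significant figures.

For laminar flow, f = 64/Re with Re = ρVD/μ, so Darcy-Weisbach reduces to ΔP = 32μLV/D². Solving for V: V = ΔP·D²/(32μL) = 1670·(0.183)²/(32·0.0475·90.8) = 0.4052 m/s.
Check: Re = ρVD/μ = 928·0.4052·0.183/0.0475 = 1449 < 2300, so the laminar assumption holds.

V ≈ 0.405 m/s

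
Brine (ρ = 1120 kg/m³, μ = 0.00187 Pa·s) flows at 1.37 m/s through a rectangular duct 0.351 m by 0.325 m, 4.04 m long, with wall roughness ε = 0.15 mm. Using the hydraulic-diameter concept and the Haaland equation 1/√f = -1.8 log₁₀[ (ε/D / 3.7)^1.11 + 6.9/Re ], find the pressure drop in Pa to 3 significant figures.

ΔP ≈ 225 Pa

Hydraulic diameter D_h = 4A/P = 4·(0.351·0.325)/(2·(0.351+0.325)) = 0.4563/1.352 = 0.3375 m.
Re = ρVD_h/μ = 1120·1.37·0.3375/0.00187 = 2.769e+05.
ε/D_h = 0.00015/0.3375 = 0.000444; Haaland gives 1/√f = -1.8 log₁₀[4.45e-05+2.49e-05] = 7.485, so f = 0.01785.
ΔP = f(L/D_h)(ρV²/2) = 0.01785·4.04/0.3375·1051 = 224.5 Pa.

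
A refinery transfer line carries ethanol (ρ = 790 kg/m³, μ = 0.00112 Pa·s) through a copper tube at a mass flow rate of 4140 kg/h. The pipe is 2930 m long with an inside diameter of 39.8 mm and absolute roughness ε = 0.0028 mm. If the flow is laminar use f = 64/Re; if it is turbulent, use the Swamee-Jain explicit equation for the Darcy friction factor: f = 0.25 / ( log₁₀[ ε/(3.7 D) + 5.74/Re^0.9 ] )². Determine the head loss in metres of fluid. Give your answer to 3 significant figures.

ṁ = 4140 kg/h = 4140/3600 = 1.15 kg/s.
A = πD²/4 = π(0.0398)²/4 = 0.001244 m²; mean velocity V = ṁ/(ρA) = 1.15/(790 · 0.001244) = 1.17 m/s.
Reynolds number Re = ρVD/μ = 790 · 1.17 · 0.0398 / 0.00112 = 3.285e+04.
Re > 4000 → turbulent. Relative roughness ε/D = 2.8e-06/0.0398 = 7.04e-05. Swamee-Jain: f = 0.25/(log₁₀[7.04e-05/3.7 + 5.74/3.285e+04^0.9])² = 0.25/(log₁₀[1.9e-05 + 0.000494])² = 0.25/(-3.29)² = 0.0231.
Darcy-Weisbach: ΔP = f(L/D)(ρV²/2) = 0.0231·(2930/0.0398)·(790·1.17²/2) = 0.0231·7.362e+04·540.8 = 9.198e+05 Pa.
Head loss h_f = ΔP/(ρg) = 9.198e+05/(790·9.81) = 119 m.

h_f ≈ 119 m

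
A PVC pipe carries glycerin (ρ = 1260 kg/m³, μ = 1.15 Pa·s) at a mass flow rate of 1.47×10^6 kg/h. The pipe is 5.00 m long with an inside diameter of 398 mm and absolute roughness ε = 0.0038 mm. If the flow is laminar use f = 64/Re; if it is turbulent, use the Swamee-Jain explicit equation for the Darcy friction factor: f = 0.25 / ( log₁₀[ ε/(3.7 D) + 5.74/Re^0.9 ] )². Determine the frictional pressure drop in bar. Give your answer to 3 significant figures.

ΔP ≈ 0.0303 bar

ṁ = 1.47×10^6 kg/h = 1.47×10^6/3600 = 408.3 kg/s.
A = πD²/4 = π(0.398)²/4 = 0.1244 m²; mean velocity V = ṁ/(ρA) = 408.3/(1260 · 0.1244) = 2.605 m/s.
Reynolds number Re = ρVD/μ = 1260 · 2.605 · 0.398 / 1.15 = 1136.
Re < 2300 → laminar flow, so f = 64/Re = 64/1136 = 0.05634 (the turbulent correlation is not needed).
Darcy-Weisbach: ΔP = f(L/D)(ρV²/2) = 0.05634·(5/0.398)·(1260·2.605²/2) = 0.05634·12.56·4275 = 3026 Pa.
ΔP = 3026 Pa = 0.0303 bar.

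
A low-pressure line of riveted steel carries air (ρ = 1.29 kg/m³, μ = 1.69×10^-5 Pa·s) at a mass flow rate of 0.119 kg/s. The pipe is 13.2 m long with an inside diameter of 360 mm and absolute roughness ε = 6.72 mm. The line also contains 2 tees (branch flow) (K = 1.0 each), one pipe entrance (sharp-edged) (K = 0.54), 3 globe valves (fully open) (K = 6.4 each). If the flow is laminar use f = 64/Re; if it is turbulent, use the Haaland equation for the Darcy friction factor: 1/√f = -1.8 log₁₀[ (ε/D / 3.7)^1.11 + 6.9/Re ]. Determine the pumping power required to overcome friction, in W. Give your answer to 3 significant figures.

A = πD²/4 = π(0.36)²/4 = 0.1018 m²; mean velocity V = ṁ/(ρA) = 0.119/(1.29 · 0.1018) = 0.9063 m/s.
Reynolds number Re = ρVD/μ = 1.29 · 0.9063 · 0.36 / 1.69e-05 = 2.49e+04.
Re > 4000 → turbulent. Relative roughness ε/D = 0.00672/0.36 = 0.0187. Haaland: 1/√f = -1.8 log₁₀[(0.0187/3.7)^1.11 + 6.9/2.49e+04] = -1.8 log₁₀[0.00282 + 0.000277] = 4.516, so f = 0.04902.
Total minor-loss coefficient ΣK = 2·1 + 1·0.54 + 3·6.4 = 21.7.
ΔP = [f·L/D + ΣK]·(ρV²/2) = [0.04902·13.2/0.36 + 21.7]·(1.29·0.9063²/2) = [1.798 + 21.7]·0.5298 = 12.47 Pa.
Q = ṁ/ρ = 0.119/1.29 = 0.09225 m³/s.
Pumping power P = QΔP = 0.09225·12.47 = 1.150 W = 1.15 W.

P ≈ 1.15 W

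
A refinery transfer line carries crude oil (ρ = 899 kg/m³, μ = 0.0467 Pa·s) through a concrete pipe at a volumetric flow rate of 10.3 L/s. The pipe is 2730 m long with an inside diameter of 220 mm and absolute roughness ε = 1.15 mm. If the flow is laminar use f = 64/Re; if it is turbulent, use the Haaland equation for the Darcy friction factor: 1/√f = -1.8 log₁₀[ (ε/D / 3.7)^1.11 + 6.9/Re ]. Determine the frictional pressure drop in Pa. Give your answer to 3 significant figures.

ΔP ≈ 22800 Pa

Q = 10.3 L/s = 10.3/1000 = 0.0103 m³/s.
Cross-sectional area A = πD²/4 = π(0.22)²/4 = 0.03801 m²; mean velocity V = Q/A = 0.0103/0.03801 = 0.271 m/s.
Reynolds number Re = ρVD/μ = 899 · 0.271 · 0.22 / 0.0467 = 1148.
Re < 2300 → laminar flow, so f = 64/Re = 64/1148 = 0.05577 (the turbulent correlation is not needed).
Darcy-Weisbach: ΔP = f(L/D)(ρV²/2) = 0.05577·(2730/0.22)·(899·0.271²/2) = 0.05577·1.241e+04·33 = 2.284e+04 Pa.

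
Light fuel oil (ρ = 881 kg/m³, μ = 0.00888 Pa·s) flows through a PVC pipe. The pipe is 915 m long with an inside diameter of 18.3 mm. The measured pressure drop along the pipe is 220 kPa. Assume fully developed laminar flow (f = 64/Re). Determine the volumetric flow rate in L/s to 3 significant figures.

Q ≈ 0.0745 L/s

For laminar flow, f = 64/Re with Re = ρVD/μ, so Darcy-Weisbach reduces to ΔP = 32μLV/D². Solving for V: V = ΔP·D²/(32μL) = 2.2e+05·(0.0183)²/(32·0.00888·915) = 0.2834 m/s.
Check: Re = ρVD/μ = 881·0.2834·0.0183/0.00888 = 514.5 < 2300, so the laminar assumption holds.
Q = V·A = 0.2834·(π/4·0.0183²) = 7.453e-05 m³/s = 0.0745 L/s.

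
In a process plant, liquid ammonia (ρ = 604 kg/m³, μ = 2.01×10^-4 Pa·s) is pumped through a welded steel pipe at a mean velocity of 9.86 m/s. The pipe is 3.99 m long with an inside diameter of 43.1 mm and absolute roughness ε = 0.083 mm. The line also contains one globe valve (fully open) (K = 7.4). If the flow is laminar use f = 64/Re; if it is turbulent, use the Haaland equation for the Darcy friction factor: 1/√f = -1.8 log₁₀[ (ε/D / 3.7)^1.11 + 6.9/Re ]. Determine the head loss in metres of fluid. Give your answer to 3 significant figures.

Reynolds number Re = ρVD/μ = 604 · 9.86 · 0.0431 / 0.000201 = 1.277e+06.
Re > 4000 → turbulent. Relative roughness ε/D = 8.3e-05/0.0431 = 0.00193. Haaland: 1/√f = -1.8 log₁₀[(0.00193/3.7)^1.11 + 6.9/1.277e+06] = -1.8 log₁₀[0.000227 + 5.4e-06] = 6.542, so f = 0.02336.
Total minor-loss coefficient ΣK = 1·7.4 = 7.4.
ΔP = [f·L/D + ΣK]·(ρV²/2) = [0.02336·3.99/0.0431 + 7.4]·(604·9.86²/2) = [2.163 + 7.4]·2.936e+04 = 2.808e+05 Pa.
Head loss h_f = ΔP/(ρg) = 2.808e+05/(604·9.81) = 47.4 m.

h_f ≈ 47.4 m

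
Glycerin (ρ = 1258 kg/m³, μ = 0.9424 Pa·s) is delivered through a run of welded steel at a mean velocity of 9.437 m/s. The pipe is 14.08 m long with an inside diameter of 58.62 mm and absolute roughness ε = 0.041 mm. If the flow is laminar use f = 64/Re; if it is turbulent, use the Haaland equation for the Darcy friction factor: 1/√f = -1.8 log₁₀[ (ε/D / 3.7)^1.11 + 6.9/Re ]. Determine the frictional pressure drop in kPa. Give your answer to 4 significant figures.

ΔP ≈ 1166 kPa

Reynolds number Re = ρVD/μ = 1258 · 9.437 · 0.05862 / 0.942 = 738.5.
Re < 2300 → laminar flow, so f = 64/Re = 64/738.5 = 0.08667 (the turbulent correlation is not needed).
Darcy-Weisbach: ΔP = f(L/D)(ρV²/2) = 0.08667·(14.08/0.05862)·(1258·9.437²/2) = 0.08667·240.2·5.602e+04 = 1.166e+06 Pa.
ΔP = 1.166e+06 Pa = 1166 kPa.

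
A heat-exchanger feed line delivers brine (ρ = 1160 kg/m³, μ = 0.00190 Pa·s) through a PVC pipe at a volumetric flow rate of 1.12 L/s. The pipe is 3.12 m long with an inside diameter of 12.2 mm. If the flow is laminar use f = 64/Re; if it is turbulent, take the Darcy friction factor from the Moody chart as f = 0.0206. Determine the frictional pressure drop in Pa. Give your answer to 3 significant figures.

Q = 1.12 L/s = 1.12/1000 = 0.00112 m³/s.
Cross-sectional area A = πD²/4 = π(0.0122)²/4 = 0.0001169 m²; mean velocity V = Q/A = 0.00112/0.0001169 = 9.581 m/s.
Reynolds number Re = ρVD/μ = 1160 · 9.581 · 0.0122 / 0.0019 = 7.136e+04.
Re > 4000 → turbulent; use the Moody-chart value f = 0.0206.
Darcy-Weisbach: ΔP = f(L/D)(ρV²/2) = 0.0206·(3.12/0.0122)·(1160·9.581²/2) = 0.0206·255.7·5.324e+04 = 2.805e+05 Pa.

ΔP ≈ 280000 Pa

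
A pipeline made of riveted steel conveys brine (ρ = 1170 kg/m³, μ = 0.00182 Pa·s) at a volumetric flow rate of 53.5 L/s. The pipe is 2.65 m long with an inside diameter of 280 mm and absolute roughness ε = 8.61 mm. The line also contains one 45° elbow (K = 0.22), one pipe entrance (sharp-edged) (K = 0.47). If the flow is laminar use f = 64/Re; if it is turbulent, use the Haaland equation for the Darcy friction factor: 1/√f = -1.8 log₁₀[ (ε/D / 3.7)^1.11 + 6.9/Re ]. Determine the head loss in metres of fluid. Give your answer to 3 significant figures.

h_f ≈ 0.0477 m

Q = 53.5 L/s = 53.5/1000 = 0.0535 m³/s.
Cross-sectional area A = πD²/4 = π(0.28)²/4 = 0.06158 m²; mean velocity V = Q/A = 0.0535/0.06158 = 0.8689 m/s.
Reynolds number Re = ρVD/μ = 1170 · 0.8689 · 0.28 / 0.00182 = 1.564e+05.
Re > 4000 → turbulent. Relative roughness ε/D = 0.00861/0.28 = 0.0307. Haaland: 1/√f = -1.8 log₁₀[(0.0307/3.7)^1.11 + 6.9/1.564e+05] = -1.8 log₁₀[0.00491 + 4.41e-05] = 4.15, so f = 0.05808.
Total minor-loss coefficient ΣK = 1·0.22 + 1·0.47 = 0.69.
ΔP = [f·L/D + ΣK]·(ρV²/2) = [0.05808·2.65/0.28 + 0.69]·(1170·0.8689²/2) = [0.5496 + 0.69]·441.6 = 547.5 Pa.
Head loss h_f = ΔP/(ρg) = 547.5/(1170·9.81) = 0.0477 m.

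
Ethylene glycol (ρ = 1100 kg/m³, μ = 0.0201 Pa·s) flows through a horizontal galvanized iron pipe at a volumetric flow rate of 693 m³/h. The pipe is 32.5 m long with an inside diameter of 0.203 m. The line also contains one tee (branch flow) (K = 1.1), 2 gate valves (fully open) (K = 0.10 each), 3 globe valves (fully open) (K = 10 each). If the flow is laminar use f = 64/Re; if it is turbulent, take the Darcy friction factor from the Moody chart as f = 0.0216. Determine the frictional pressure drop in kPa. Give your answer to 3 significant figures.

ΔP ≈ 676 kPa

Q = 693 m³/h = 693/3600 = 0.1925 m³/s.
Cross-sectional area A = πD²/4 = π(0.203)²/4 = 0.03237 m²; mean velocity V = Q/A = 0.1925/0.03237 = 5.948 m/s.
Reynolds number Re = ρVD/μ = 1100 · 5.948 · 0.203 / 0.0201 = 6.608e+04.
Re > 4000 → turbulent; use the Moody-chart value f = 0.0216.
Total minor-loss coefficient ΣK = 1·1.1 + 2·0.1 + 3·10 = 31.3.
ΔP = [f·L/D + ΣK]·(ρV²/2) = [0.0216·32.5/0.203 + 31.3]·(1100·5.948²/2) = [3.458 + 31.3]·1.946e+04 = 6.763e+05 Pa.
ΔP = 6.763e+05 Pa = 676 kPa.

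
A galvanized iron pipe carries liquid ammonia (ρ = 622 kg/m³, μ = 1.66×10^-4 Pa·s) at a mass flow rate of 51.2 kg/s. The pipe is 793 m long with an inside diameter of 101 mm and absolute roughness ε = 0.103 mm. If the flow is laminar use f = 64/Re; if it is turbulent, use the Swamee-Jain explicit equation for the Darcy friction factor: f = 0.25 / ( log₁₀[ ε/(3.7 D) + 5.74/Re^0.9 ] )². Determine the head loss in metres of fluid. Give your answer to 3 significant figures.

h_f ≈ 838 m

A = πD²/4 = π(0.101)²/4 = 0.008012 m²; mean velocity V = ṁ/(ρA) = 51.2/(622 · 0.008012) = 10.27 m/s.
Reynolds number Re = ρVD/μ = 622 · 10.27 · 0.101 / 0.000166 = 3.888e+06.
Re > 4000 → turbulent. Relative roughness ε/D = 0.000103/0.101 = 0.00102. Swamee-Jain: f = 0.25/(log₁₀[0.00102/3.7 + 5.74/3.888e+06^0.9])² = 0.25/(log₁₀[0.000276 + 6.73e-06])² = 0.25/(-3.549)² = 0.01985.
Darcy-Weisbach: ΔP = f(L/D)(ρV²/2) = 0.01985·(793/0.101)·(622·10.27²/2) = 0.01985·7851·3.283e+04 = 5.115e+06 Pa.
Head loss h_f = ΔP/(ρg) = 5.115e+06/(622·9.81) = 838 m.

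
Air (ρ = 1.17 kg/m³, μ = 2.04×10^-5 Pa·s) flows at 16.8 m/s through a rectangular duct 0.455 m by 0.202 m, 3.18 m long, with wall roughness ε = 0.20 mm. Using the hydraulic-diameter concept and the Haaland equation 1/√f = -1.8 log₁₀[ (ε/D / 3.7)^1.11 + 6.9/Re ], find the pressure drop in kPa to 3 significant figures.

Hydraulic diameter D_h = 4A/P = 4·(0.455·0.202)/(2·(0.455+0.202)) = 0.3676/1.314 = 0.2798 m.
Re = ρVD_h/μ = 1.17·16.8·0.2798/2.04e-05 = 2.696e+05.
ε/D_h = 0.0002/0.2798 = 0.000715; Haaland gives 1/√f = -1.8 log₁₀[7.54e-05+2.56e-05] = 7.192, so f = 0.01933.
ΔP = f(L/D_h)(ρV²/2) = 0.01933·3.18/0.2798·165.1 = 36.28 Pa.
ΔP = 0.0363 kPa.

ΔP ≈ 0.0363 kPa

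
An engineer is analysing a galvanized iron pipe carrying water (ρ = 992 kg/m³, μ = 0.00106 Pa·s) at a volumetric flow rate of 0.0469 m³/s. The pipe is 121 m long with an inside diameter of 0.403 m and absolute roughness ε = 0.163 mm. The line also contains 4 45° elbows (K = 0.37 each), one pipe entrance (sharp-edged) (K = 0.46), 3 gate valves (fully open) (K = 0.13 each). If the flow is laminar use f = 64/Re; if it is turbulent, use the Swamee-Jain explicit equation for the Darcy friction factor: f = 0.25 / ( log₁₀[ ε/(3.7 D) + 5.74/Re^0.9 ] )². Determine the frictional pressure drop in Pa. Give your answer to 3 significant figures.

ΔP ≈ 542 Pa

Cross-sectional area A = πD²/4 = π(0.403)²/4 = 0.1276 m²; mean velocity V = Q/A = 0.0469/0.1276 = 0.3677 m/s.
Reynolds number Re = ρVD/μ = 992 · 0.3677 · 0.403 / 0.00106 = 1.387e+05.
Re > 4000 → turbulent. Relative roughness ε/D = 0.000163/0.403 = 0.000404. Swamee-Jain: f = 0.25/(log₁₀[0.000404/3.7 + 5.74/1.387e+05^0.9])² = 0.25/(log₁₀[0.000109 + 0.000135])² = 0.25/(-3.612)² = 0.01917.
Total minor-loss coefficient ΣK = 4·0.37 + 1·0.46 + 3·0.13 = 2.33.
ΔP = [f·L/D + ΣK]·(ρV²/2) = [0.01917·121/0.403 + 2.33]·(992·0.3677²/2) = [5.755 + 2.33]·67.05 = 542.1 Pa.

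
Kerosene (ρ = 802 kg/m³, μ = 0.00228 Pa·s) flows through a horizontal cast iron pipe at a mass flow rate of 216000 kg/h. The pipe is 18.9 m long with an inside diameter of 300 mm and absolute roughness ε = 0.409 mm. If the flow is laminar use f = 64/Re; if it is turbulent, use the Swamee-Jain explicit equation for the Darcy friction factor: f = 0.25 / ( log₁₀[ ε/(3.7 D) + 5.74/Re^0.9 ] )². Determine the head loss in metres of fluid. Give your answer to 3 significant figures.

ṁ = 216000 kg/h = 216000/3600 = 60 kg/s.
A = πD²/4 = π(0.3)²/4 = 0.07069 m²; mean velocity V = ṁ/(ρA) = 60/(802 · 0.07069) = 1.058 m/s.
Reynolds number Re = ρVD/μ = 802 · 1.058 · 0.3 / 0.00228 = 1.117e+05.
Re > 4000 → turbulent. Relative roughness ε/D = 0.000409/0.3 = 0.00136. Swamee-Jain: f = 0.25/(log₁₀[0.00136/3.7 + 5.74/1.117e+05^0.9])² = 0.25/(log₁₀[0.000368 + 0.000164])² = 0.25/(-3.273)² = 0.02333.
Darcy-Weisbach: ΔP = f(L/D)(ρV²/2) = 0.02333·(18.9/0.3)·(802·1.058²/2) = 0.02333·63·449.2 = 660.2 Pa.
Head loss h_f = ΔP/(ρg) = 660.2/(802·9.81) = 0.0839 m.

h_f ≈ 0.0839 m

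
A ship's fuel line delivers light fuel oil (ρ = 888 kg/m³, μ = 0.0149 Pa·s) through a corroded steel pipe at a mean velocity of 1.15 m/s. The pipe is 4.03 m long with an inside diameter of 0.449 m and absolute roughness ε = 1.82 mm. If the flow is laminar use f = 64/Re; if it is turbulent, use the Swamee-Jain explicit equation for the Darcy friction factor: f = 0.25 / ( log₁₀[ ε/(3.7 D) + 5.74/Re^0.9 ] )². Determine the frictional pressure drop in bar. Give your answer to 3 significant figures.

Reynolds number Re = ρVD/μ = 888 · 1.15 · 0.449 / 0.0149 = 3.077e+04.
Re > 4000 → turbulent. Relative roughness ε/D = 0.00182/0.449 = 0.00405. Swamee-Jain: f = 0.25/(log₁₀[0.00405/3.7 + 5.74/3.077e+04^0.9])² = 0.25/(log₁₀[0.0011 + 0.000524])² = 0.25/(-2.791)² = 0.0321.
Darcy-Weisbach: ΔP = f(L/D)(ρV²/2) = 0.0321·(4.03/0.449)·(888·1.15²/2) = 0.0321·8.976·587.2 = 169.2 Pa.
ΔP = 169.2 Pa = 0.00169 bar.

ΔP ≈ 0.00169 bar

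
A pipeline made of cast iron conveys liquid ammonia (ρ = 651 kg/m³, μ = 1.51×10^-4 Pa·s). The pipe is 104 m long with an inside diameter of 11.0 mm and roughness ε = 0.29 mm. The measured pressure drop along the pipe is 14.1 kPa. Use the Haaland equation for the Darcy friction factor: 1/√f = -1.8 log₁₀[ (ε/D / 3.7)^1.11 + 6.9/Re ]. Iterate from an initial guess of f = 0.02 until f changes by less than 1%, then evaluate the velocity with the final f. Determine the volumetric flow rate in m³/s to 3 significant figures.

Q ≈ 2.70×10^-5 m³/s

Rearranging Darcy-Weisbach: V = √(2·ΔP·D/(f·L·ρ)). With ε/D = 0.00029/0.011 = 0.0264, iterate starting from f = 0.02:
  f = 0.02 → V = √(2·1.41e+04·0.011/(0.02·104·651)) = 0.4786 m/s; Re = ρVD/μ = 2.27e+04; f → 0.05577
  f = 0.05577 → V = 0.2866 m/s; Re = 1.359e+04; f → 0.0567
  f = 0.0567 → V = 0.2843 m/s; Re = 1.348e+04; f → 0.05672
Converged (Δf/f < 1%). With the final f = 0.05672: V = √(2·1.41e+04·0.011/(0.05672·104·651)) = 0.2842 m/s.
Q = V·A = 0.2842·(π/4·0.011²) = 2.701e-05 m³/s = 2.70×10^-5 m³/s.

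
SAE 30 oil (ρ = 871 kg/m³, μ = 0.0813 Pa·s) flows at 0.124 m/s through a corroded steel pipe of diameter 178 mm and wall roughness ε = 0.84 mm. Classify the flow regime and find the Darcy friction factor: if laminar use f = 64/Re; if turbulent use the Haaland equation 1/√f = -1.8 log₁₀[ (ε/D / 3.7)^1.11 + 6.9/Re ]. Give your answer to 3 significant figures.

f ≈ 0.271

Re = ρVD/μ = 871·0.124·0.178/0.0813 = 236.5.
Re < 2300 → laminar, so f = 64/Re = 0.2707 (roughness is irrelevant in laminar flow).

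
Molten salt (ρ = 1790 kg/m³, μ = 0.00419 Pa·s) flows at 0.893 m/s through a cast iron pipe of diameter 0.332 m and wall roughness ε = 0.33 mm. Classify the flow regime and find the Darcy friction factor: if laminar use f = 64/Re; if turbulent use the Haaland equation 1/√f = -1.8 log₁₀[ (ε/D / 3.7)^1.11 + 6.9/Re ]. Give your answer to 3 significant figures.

f ≈ 0.0215

Re = ρVD/μ = 1790·0.893·0.332/0.00419 = 1.267e+05.
Re > 4000 → turbulent. ε/D = 0.00033/0.332 = 0.000994; Haaland: 1/√f = -1.8 log₁₀[0.000109 + 5.45e-05] = 6.817, so f = 0.02152.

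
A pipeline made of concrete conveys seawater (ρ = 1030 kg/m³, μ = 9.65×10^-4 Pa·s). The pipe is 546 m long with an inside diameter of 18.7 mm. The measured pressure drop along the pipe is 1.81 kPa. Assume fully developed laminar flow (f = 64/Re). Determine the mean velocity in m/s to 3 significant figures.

For laminar flow, f = 64/Re with Re = ρVD/μ, so Darcy-Weisbach reduces to ΔP = 32μLV/D². Solving for V: V = ΔP·D²/(32μL) = 1810·(0.0187)²/(32·0.000965·546) = 0.03754 m/s.
Check: Re = ρVD/μ = 1030·0.03754·0.0187/0.000965 = 749.3 < 2300, so the laminar assumption holds.

V ≈ 0.0375 m/s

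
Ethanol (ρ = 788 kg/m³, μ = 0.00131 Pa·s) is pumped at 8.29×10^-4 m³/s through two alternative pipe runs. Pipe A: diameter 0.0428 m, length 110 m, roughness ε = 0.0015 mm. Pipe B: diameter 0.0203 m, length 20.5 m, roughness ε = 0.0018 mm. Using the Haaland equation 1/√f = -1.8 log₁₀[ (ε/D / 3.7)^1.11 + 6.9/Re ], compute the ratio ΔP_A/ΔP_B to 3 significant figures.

ΔP_A/ΔP_B ≈ 0.154

Pipe A: V = Q/A = 0.000829/0.001439 = 0.5762 m/s; Re = 1.483e+04; ε/D = 3.5e-05; Haaland → f = 0.02783; ΔP_A = f(L/D)(ρV²/2) = 9358 Pa.
Pipe B: V = Q/A = 0.000829/0.0003237 = 2.561 m/s; Re = 3.128e+04; ε/D = 8.87e-05; Haaland → f = 0.02327; ΔP_B = f(L/D)(ρV²/2) = 6.074e+04 Pa.
ΔP_A/ΔP_B = 9358/6.074e+04 = 0.154.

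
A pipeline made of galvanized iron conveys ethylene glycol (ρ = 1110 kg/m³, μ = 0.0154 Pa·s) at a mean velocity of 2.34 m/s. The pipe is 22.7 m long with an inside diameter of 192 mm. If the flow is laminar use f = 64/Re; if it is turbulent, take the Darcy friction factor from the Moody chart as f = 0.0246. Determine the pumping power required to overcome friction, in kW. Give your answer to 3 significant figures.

P ≈ 0.599 kW

Reynolds number Re = ρVD/μ = 1110 · 2.34 · 0.192 / 0.0154 = 3.238e+04.
Re > 4000 → turbulent; use the Moody-chart value f = 0.0246.
Darcy-Weisbach: ΔP = f(L/D)(ρV²/2) = 0.0246·(22.7/0.192)·(1110·2.34²/2) = 0.0246·118.2·3039 = 8839 Pa.
Q = V·A = 2.34·0.02895 = 0.06775 m³/s.
Pumping power P = QΔP = 0.06775·8839 = 598.8 W = 0.599 kW.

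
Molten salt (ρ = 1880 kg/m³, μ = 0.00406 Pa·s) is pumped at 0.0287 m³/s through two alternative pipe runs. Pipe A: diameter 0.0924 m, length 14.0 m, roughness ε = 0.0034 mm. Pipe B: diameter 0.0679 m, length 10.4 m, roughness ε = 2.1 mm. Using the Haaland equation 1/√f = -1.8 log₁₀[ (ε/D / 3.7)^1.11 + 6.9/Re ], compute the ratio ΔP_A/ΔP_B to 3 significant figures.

Pipe A: V = Q/A = 0.0287/0.006706 = 4.28 m/s; Re = 1.831e+05; ε/D = 3.68e-05; Haaland → f = 0.01599; ΔP_A = f(L/D)(ρV²/2) = 4.173e+04 Pa.
Pipe B: V = Q/A = 0.0287/0.003621 = 7.926 m/s; Re = 2.492e+05; ε/D = 0.0309; Haaland → f = 0.05814; ΔP_B = f(L/D)(ρV²/2) = 5.259e+05 Pa.
ΔP_A/ΔP_B = 4.173e+04/5.259e+05 = 0.0794.

ΔP_A/ΔP_B ≈ 0.0794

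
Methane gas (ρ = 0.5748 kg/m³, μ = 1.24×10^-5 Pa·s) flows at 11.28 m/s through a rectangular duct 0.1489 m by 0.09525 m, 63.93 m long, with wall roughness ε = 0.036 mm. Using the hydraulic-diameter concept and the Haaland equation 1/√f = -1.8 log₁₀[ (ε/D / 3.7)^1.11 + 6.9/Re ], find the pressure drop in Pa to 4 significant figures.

Hydraulic diameter D_h = 4A/P = 4·(0.1489·0.09525)/(2·(0.1489+0.09525)) = 0.05673/0.4883 = 0.1162 m.
Re = ρVD_h/μ = 0.5748·11.28·0.1162/1.24e-05 = 6.075e+04.
ε/D_h = 3.6e-05/0.1162 = 0.00031; Haaland gives 1/√f = -1.8 log₁₀[2.98e-05+0.000114] = 6.918, so f = 0.02089.
ΔP = f(L/D_h)(ρV²/2) = 0.02089·63.93/0.1162·36.57 = 420.4 Pa.

ΔP ≈ 420.4 Pa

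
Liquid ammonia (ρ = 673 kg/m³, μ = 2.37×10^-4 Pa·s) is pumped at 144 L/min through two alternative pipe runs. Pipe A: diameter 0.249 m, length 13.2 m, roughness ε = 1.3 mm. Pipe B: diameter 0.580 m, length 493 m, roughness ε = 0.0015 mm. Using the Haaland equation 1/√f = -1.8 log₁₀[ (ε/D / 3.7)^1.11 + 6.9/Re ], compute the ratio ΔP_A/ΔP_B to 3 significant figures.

ΔP_A/ΔP_B ≈ 2.19

Pipe A: V = Q/A = 0.0024/0.0487 = 0.04929 m/s; Re = 3.485e+04; ε/D = 0.00522; Haaland → f = 0.0331; ΔP_A = f(L/D)(ρV²/2) = 1.434 Pa.
Pipe B: V = Q/A = 0.0024/0.2642 = 0.009084 m/s; Re = 1.496e+04; ε/D = 2.59e-06; Haaland → f = 0.02773; ΔP_B = f(L/D)(ρV²/2) = 0.6546 Pa.
ΔP_A/ΔP_B = 1.434/0.6546 = 2.19.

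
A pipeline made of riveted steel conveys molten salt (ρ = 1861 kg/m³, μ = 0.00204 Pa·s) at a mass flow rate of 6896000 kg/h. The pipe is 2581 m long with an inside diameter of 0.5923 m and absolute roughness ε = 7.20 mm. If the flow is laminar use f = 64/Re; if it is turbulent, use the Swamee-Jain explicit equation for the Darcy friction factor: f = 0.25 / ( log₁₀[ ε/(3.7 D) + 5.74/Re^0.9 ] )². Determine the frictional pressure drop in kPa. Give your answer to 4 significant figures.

ΔP ≈ 2297 kPa

ṁ = 6896000 kg/h = 6896000/3600 = 1916 kg/s.
A = πD²/4 = π(0.5923)²/4 = 0.2755 m²; mean velocity V = ṁ/(ρA) = 1916/(1861 · 0.2755) = 3.736 m/s.
Reynolds number Re = ρVD/μ = 1861 · 3.736 · 0.5923 / 0.00204 = 2.019e+06.
Re > 4000 → turbulent. Relative roughness ε/D = 0.0072/0.5923 = 0.0122. Swamee-Jain: f = 0.25/(log₁₀[0.0122/3.7 + 5.74/2.019e+06^0.9])² = 0.25/(log₁₀[0.00329 + 1.21e-05])² = 0.25/(-2.482)² = 0.04059.
Darcy-Weisbach: ΔP = f(L/D)(ρV²/2) = 0.04059·(2581/0.5923)·(1861·3.736²/2) = 0.04059·4358·1.299e+04 = 2.297e+06 Pa.
ΔP = 2.297e+06 Pa = 2297 kPa.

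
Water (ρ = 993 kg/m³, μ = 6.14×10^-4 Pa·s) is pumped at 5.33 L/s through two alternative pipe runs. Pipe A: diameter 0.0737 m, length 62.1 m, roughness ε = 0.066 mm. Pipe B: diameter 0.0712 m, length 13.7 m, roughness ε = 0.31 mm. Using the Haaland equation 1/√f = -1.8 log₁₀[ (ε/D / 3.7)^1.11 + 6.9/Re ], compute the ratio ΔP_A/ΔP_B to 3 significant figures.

ΔP_A/ΔP_B ≈ 2.67

Pipe A: V = Q/A = 0.00533/0.004266 = 1.249 m/s; Re = 1.489e+05; ε/D = 0.000896; Haaland → f = 0.02089; ΔP_A = f(L/D)(ρV²/2) = 1.364e+04 Pa.
Pipe B: V = Q/A = 0.00533/0.003982 = 1.339 m/s; Re = 1.541e+05; ε/D = 0.00435; Haaland → f = 0.0298; ΔP_B = f(L/D)(ρV²/2) = 5102 Pa.
ΔP_A/ΔP_B = 1.364e+04/5102 = 2.67.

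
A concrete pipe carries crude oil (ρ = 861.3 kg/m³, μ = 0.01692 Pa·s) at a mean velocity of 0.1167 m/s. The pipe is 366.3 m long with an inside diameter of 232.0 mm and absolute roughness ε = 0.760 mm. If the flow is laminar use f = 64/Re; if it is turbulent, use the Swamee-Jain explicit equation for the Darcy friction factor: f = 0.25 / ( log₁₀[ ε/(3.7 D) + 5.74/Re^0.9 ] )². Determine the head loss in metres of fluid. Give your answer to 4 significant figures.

h_f ≈ 0.05089 m

Reynolds number Re = ρVD/μ = 861.3 · 0.1167 · 0.232 / 0.0169 = 1378.
Re < 2300 → laminar flow, so f = 64/Re = 64/1378 = 0.04644 (the turbulent correlation is not needed).
Darcy-Weisbach: ΔP = f(L/D)(ρV²/2) = 0.04644·(366.3/0.232)·(861.3·0.1167²/2) = 0.04644·1579·5.865 = 430 Pa.
Head loss h_f = ΔP/(ρg) = 430/(861.3·9.81) = 0.05089 m.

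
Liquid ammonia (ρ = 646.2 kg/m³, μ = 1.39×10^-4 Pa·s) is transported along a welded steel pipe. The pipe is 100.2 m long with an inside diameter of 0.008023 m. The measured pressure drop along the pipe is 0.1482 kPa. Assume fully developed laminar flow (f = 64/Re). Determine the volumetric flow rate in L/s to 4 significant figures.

For laminar flow, f = 64/Re with Re = ρVD/μ, so Darcy-Weisbach reduces to ΔP = 32μLV/D². Solving for V: V = ΔP·D²/(32μL) = 148.2·(0.008023)²/(32·0.000139·100.2) = 0.0214 m/s.
Check: Re = ρVD/μ = 646.2·0.0214·0.008023/0.000139 = 798.3 < 2300, so the laminar assumption holds.
Q = V·A = 0.0214·(π/4·0.008023²) = 1.082e-06 m³/s = 0.001082 L/s.

Q ≈ 0.001082 L/s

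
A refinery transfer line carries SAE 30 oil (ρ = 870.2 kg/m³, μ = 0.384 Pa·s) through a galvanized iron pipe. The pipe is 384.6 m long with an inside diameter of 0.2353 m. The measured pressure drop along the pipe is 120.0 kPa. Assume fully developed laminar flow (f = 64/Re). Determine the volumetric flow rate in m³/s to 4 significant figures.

Q ≈ 0.06113 m³/s

For laminar flow, f = 64/Re with Re = ρVD/μ, so Darcy-Weisbach reduces to ΔP = 32μLV/D². Solving for V: V = ΔP·D²/(32μL) = 1.2e+05·(0.2353)²/(32·0.384·384.6) = 1.406 m/s.
Check: Re = ρVD/μ = 870.2·1.406·0.2353/0.384 = 749.6 < 2300, so the laminar assumption holds.
Q = V·A = 1.406·(π/4·0.2353²) = 0.06113 m³/s = 0.06113 m³/s.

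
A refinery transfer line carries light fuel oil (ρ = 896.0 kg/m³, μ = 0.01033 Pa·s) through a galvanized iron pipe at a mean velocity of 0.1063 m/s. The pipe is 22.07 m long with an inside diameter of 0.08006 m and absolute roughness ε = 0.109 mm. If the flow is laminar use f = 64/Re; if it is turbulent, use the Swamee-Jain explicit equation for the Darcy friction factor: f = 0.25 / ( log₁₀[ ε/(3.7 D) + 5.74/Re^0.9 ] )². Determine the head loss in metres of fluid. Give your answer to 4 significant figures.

Reynolds number Re = ρVD/μ = 896 · 0.1063 · 0.08006 / 0.0103 = 738.2.
Re < 2300 → laminar flow, so f = 64/Re = 64/738.2 = 0.0867 (the turbulent correlation is not needed).
Darcy-Weisbach: ΔP = f(L/D)(ρV²/2) = 0.0867·(22.07/0.08006)·(896·0.1063²/2) = 0.0867·275.7·5.062 = 121 Pa.
Head loss h_f = ΔP/(ρg) = 121/(896·9.81) = 0.01377 m.

h_f ≈ 0.01377 m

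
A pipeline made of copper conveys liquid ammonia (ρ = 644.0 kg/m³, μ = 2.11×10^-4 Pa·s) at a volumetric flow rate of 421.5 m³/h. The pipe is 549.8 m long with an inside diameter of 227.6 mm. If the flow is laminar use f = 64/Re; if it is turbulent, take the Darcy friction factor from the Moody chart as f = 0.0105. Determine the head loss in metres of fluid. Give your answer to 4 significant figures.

Q = 421.5 m³/h = 421.5/3600 = 0.1171 m³/s.
Cross-sectional area A = πD²/4 = π(0.2276)²/4 = 0.04069 m²; mean velocity V = Q/A = 0.1171/0.04069 = 2.878 m/s.
Reynolds number Re = ρVD/μ = 644 · 2.878 · 0.2276 / 0.000211 = 1.999e+06.
Re > 4000 → turbulent; use the Moody-chart value f = 0.0105.
Darcy-Weisbach: ΔP = f(L/D)(ρV²/2) = 0.0105·(549.8/0.2276)·(644·2.878²/2) = 0.0105·2416·2667 = 6.764e+04 Pa.
Head loss h_f = ΔP/(ρg) = 6.764e+04/(644·9.81) = 10.71 m.

h_f ≈ 10.71 m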